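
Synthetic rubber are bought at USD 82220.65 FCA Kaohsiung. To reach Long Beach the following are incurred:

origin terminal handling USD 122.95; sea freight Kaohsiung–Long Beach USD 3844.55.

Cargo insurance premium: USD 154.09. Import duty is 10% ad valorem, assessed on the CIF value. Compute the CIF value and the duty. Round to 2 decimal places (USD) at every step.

CIF = FCA price + pre-shipment costs + freight + insurance
CIF = 82220.65 + 122.95 + 3844.55 + 154.09 = 86342.24
Import duty = 86342.24 × 10% = 8634.22

CIF value: USD 86342.24; import duty: USD 8634.22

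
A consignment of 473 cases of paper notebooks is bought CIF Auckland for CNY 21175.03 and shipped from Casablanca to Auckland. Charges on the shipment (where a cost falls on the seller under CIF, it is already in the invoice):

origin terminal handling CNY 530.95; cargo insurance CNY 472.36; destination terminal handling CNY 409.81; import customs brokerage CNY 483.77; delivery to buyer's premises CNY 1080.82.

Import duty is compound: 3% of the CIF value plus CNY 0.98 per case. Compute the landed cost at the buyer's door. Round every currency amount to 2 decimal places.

CIF: the seller pays costs through ocean freight and marine insurance to the destination port.
Already in the invoice (seller's account under CIF): origin terminal, insurance — exclude.
The CIF price already equals the CIF value: 21175.03
Ad valorem component: 21175.03 × 3% = 635.25
Specific component: 473 × 0.98 = 463.54
Import duty = 635.25 + 463.54 = 1098.79
Buyer bears: destination terminal 409.81 + brokerage 483.77 + delivery 1080.82 + duty 1098.79 = 3073.19
Landed cost = invoice 21175.03 + 3073.19 = 24248.22

Total landed cost: CNY 24248.22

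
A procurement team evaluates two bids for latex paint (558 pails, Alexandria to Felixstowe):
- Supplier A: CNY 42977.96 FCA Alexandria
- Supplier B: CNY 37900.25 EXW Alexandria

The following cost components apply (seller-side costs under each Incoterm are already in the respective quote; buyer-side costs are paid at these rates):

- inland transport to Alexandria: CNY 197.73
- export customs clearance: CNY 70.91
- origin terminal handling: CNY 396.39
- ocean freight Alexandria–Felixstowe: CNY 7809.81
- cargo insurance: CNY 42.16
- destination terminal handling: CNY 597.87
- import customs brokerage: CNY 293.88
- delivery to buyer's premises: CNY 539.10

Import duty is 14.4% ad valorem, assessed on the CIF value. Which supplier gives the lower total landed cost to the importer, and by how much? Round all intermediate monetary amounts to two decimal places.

Supplier B is cheaper by CNY 5501.58

Supplier A (FCA):
CIF value = FCA price + origin terminal + freight + insurance = 42977.96 + 396.39 + 7809.81 + 42.16 = 51226.32
Import duty = 51226.32 × 14.4% = 7376.59
Buyer bears (A): 396.39 + 7809.81 + 42.16 + 597.87 + 293.88 + 539.10 = 9679.21
Landed cost (A) = invoice 42977.96 + 9679.21 + duty 7376.59 = 60033.76
Supplier B (EXW):
CIF value = EXW price + inland to port + export clearance + origin terminal + freight + insurance = 37900.25 + 197.73 + 70.91 + 396.39 + 7809.81 + 42.16 = 46417.25
Import duty = 46417.25 × 14.4% = 6684.08
Buyer bears (B): 197.73 + 70.91 + 396.39 + 7809.81 + 42.16 + 597.87 + 293.88 + 539.10 = 9947.85
Landed cost (B) = invoice 37900.25 + 9947.85 + duty 6684.08 = 54532.18
Difference = |60033.76 − 54532.18| = 5501.58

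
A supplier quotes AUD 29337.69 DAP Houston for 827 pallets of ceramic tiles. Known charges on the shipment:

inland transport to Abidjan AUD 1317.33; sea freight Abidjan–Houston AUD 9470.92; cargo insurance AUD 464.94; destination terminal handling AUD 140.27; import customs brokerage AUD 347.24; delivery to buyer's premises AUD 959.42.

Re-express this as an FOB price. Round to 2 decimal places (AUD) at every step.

FOB price: AUD 18302.14

Not relevant to the conversion: inland to port — on the seller under both DAP and FOB; already in the DAP price and stays in the FOB price. brokerage — on the buyer under both terms; not part of either seller's price.
From DAP to FOB, the seller no longer bears: freight, insurance, destination terminal, delivery.
FOB price = 29337.69 − 9470.92 − 464.94 − 140.27 − 959.42 = 18302.14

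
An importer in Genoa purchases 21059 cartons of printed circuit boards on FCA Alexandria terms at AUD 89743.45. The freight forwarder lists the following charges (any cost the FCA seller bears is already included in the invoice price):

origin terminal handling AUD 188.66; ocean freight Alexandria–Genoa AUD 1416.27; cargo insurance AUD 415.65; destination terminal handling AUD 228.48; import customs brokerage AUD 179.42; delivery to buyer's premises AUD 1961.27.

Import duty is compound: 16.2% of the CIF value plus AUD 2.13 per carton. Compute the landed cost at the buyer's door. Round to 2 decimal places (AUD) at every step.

Total landed cost: AUD 153854.64

FCA: the seller delivers export-cleared goods to the carrier; the buyer bears costs from that point.
CIF value = FCA price + origin terminal + freight + insurance = 89743.45 + 188.66 + 1416.27 + 415.65 = 91764.03
Ad valorem component: 91764.03 × 16.2% = 14865.77
Specific component: 21059 × 2.13 = 44855.67
Import duty = 14865.77 + 44855.67 = 59721.44
Buyer bears: origin terminal 188.66 + freight 1416.27 + insurance 415.65 + destination terminal 228.48 + brokerage 179.42 + delivery 1961.27 + duty 59721.44 = 64111.19
Landed cost = invoice 89743.45 + 64111.19 = 153854.64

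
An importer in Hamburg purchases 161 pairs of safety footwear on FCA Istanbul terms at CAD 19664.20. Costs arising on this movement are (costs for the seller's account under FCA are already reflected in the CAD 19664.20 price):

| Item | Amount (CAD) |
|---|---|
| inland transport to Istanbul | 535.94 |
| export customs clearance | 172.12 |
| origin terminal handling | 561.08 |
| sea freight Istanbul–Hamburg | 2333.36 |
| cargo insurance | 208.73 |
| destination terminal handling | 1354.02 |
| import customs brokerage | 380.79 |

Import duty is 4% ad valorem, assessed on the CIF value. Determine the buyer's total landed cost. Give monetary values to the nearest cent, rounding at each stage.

Total landed cost: CAD 25412.87

FCA: the seller delivers export-cleared goods to the carrier; the buyer bears costs from that point.
Already in the invoice (seller's account under FCA): inland to port, export clearance — exclude.
CIF value = FCA price + origin terminal + freight + insurance = 19664.20 + 561.08 + 2333.36 + 208.73 = 22767.37
Import duty = 22767.37 × 4% = 910.69
Buyer bears: origin terminal 561.08 + freight 2333.36 + insurance 208.73 + destination terminal 1354.02 + brokerage 380.79 + duty 910.69 = 5748.67
Landed cost = invoice 19664.20 + 5748.67 = 25412.87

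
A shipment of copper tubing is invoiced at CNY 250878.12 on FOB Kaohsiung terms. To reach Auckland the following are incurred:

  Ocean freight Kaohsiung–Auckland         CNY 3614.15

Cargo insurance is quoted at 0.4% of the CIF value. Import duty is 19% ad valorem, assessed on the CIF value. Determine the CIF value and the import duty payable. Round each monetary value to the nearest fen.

Let C be the CIF value. C = FOB price + freight + 0.4% × C
C − 0.4% × C = 250878.12 + 3614.15
0.996 × C = 254492.27
C = 254492.27 / 0.996 = 255514.33
Insurance premium = 0.4% × 255514.33 = 1022.06
Import duty = 255514.33 × 19% = 48547.72

CIF value: CNY 255514.33; import duty: CNY 48547.72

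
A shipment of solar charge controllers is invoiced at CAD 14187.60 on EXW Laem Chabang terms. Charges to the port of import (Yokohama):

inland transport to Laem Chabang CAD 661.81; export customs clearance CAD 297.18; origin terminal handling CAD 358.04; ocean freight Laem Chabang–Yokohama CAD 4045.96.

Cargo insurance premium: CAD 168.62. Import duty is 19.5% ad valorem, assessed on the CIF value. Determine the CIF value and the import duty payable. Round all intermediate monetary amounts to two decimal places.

CIF value: CAD 19719.21; import duty: CAD 3845.25

CIF = EXW price + pre-shipment costs + freight + insurance
CIF = 14187.60 + 661.81 + 297.18 + 358.04 + 4045.96 + 168.62 = 19719.21
Import duty = 19719.21 × 19.5% = 3845.25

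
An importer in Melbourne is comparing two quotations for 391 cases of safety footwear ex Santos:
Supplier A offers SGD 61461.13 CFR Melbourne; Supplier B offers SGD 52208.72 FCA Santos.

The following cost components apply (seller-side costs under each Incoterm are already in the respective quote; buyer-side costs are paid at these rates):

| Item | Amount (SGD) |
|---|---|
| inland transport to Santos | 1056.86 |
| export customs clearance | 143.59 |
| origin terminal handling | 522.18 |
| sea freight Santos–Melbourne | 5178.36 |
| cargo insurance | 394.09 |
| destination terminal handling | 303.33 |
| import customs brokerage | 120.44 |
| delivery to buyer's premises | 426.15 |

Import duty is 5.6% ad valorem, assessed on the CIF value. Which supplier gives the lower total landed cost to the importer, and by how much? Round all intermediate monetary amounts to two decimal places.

Supplier B is cheaper by SGD 3750.77

Supplier A (CFR):
CIF value = CFR price + insurance = 61461.13 + 394.09 = 61855.22
Import duty = 61855.22 × 5.6% = 3463.89
Buyer bears (A): 394.09 + 303.33 + 120.44 + 426.15 = 1244.01
Landed cost (A) = invoice 61461.13 + 1244.01 + duty 3463.89 = 66169.03
Supplier B (FCA):
CIF value = FCA price + origin terminal + freight + insurance = 52208.72 + 522.18 + 5178.36 + 394.09 = 58303.35
Import duty = 58303.35 × 5.6% = 3264.99
Buyer bears (B): 522.18 + 5178.36 + 394.09 + 303.33 + 120.44 + 426.15 = 6944.55
Landed cost (B) = invoice 52208.72 + 6944.55 + duty 3264.99 = 62418.26
Difference = |66169.03 − 62418.26| = 3750.77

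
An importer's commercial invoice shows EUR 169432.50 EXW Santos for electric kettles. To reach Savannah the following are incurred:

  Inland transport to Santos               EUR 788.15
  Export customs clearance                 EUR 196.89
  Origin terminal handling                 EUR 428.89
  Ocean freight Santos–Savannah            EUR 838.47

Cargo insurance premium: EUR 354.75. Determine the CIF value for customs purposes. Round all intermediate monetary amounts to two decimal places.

CIF = EXW price + pre-shipment costs + freight + insurance
CIF = 169432.50 + 788.15 + 196.89 + 428.89 + 838.47 + 354.75 = 172039.65

CIF value: EUR 172039.65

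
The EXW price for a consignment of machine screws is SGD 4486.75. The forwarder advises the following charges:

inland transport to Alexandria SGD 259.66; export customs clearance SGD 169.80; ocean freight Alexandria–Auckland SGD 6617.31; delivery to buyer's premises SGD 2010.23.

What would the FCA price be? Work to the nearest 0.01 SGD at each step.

Not relevant to the conversion: freight, delivery — on the buyer under both terms; not part of either seller's price.
From EXW to FCA, the seller additionally bears: inland to port, export clearance.
FCA price = 4486.75 + 259.66 + 169.80 = 4916.21

FCA price: SGD 4916.21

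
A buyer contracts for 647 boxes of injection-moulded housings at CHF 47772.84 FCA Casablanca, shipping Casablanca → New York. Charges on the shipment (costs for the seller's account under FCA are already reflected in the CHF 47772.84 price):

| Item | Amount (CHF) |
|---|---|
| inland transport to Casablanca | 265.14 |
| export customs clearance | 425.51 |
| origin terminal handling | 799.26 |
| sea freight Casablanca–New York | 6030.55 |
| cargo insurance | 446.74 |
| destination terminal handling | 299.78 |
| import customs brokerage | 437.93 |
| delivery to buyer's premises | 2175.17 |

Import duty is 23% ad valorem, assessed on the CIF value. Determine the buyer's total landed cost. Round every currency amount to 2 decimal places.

FCA: the seller delivers export-cleared goods to the carrier; the buyer bears costs from that point.
Already in the invoice (seller's account under FCA): inland to port, export clearance — exclude.
CIF value = FCA price + origin terminal + freight + insurance = 47772.84 + 799.26 + 6030.55 + 446.74 = 55049.39
Import duty = 55049.39 × 23% = 12661.36
Buyer bears: origin terminal 799.26 + freight 6030.55 + insurance 446.74 + destination terminal 299.78 + brokerage 437.93 + delivery 2175.17 + duty 12661.36 = 22850.79
Landed cost = invoice 47772.84 + 22850.79 = 70623.63

Total landed cost: CHF 70623.63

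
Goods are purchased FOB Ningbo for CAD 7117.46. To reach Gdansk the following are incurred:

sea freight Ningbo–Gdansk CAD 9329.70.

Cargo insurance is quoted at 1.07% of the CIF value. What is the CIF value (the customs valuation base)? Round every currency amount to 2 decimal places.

CIF value: CAD 16625.05

Let C be the CIF value. C = FOB price + freight + 1.07% × C
C − 1.07% × C = 7117.46 + 9329.70
0.9893 × C = 16447.16
C = 16447.16 / 0.9893 = 16625.05
Insurance premium = 1.07% × 16625.05 = 177.89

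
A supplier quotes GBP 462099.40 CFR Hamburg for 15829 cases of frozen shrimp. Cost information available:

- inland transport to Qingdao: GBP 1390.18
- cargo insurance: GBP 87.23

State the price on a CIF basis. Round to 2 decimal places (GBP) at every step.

CIF price: GBP 462186.63

Not relevant to the conversion: inland to port — on the seller under both CFR and CIF; already in the CFR price and stays in the CIF price.
From CFR to CIF, the seller additionally bears: insurance.
CIF price = 462099.40 + 87.23 = 462186.63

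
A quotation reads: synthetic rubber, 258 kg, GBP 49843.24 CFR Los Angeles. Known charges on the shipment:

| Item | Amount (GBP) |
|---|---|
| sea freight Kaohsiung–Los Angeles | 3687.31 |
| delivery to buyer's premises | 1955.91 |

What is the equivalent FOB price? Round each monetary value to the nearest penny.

FOB price: GBP 46155.93

Not relevant to the conversion: delivery — on the buyer under both terms; not part of either seller's price.
From CFR to FOB, the seller no longer bears: freight.
FOB price = 49843.24 − 3687.31 = 46155.93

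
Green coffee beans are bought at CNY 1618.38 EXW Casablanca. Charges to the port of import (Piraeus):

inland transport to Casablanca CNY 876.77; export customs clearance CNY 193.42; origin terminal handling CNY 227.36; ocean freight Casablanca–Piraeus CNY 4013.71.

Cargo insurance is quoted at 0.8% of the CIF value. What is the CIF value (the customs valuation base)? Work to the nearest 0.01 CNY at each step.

CIF value: CNY 6985.52

Let C be the CIF value. C = EXW price + pre-shipment costs + freight + 0.8% × C
C − 0.8% × C = 1618.38 + 876.77 + 193.42 + 227.36 + 4013.71
0.992 × C = 6929.64
C = 6929.64 / 0.992 = 6985.52
Insurance premium = 0.8% × 6985.52 = 55.88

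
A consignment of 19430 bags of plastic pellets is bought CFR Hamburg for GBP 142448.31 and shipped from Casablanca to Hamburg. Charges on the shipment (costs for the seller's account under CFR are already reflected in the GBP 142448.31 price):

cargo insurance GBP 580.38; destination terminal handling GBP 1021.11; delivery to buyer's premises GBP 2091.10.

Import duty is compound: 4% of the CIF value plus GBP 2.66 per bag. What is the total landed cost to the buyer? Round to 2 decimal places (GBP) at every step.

Total landed cost: GBP 203545.85

CFR: the seller pays costs through ocean freight to the destination port, but not insurance.
CIF value = CFR price + insurance = 142448.31 + 580.38 = 143028.69
Ad valorem component: 143028.69 × 4% = 5721.15
Specific component: 19430 × 2.66 = 51683.80
Import duty = 5721.15 + 51683.80 = 57404.95
Buyer bears: insurance 580.38 + destination terminal 1021.11 + delivery 2091.10 + duty 57404.95 = 61097.54
Landed cost = invoice 142448.31 + 61097.54 = 203545.85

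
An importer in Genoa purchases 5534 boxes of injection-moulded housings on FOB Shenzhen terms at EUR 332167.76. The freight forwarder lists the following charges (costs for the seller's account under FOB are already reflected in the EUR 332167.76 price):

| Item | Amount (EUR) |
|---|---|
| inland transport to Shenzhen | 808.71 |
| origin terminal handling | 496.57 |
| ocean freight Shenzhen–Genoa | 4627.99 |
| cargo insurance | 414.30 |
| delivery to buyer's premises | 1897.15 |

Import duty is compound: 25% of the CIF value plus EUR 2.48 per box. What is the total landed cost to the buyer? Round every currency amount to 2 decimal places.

Total landed cost: EUR 437134.03

FOB: the seller bears costs until goods are on board at the origin port; the buyer bears freight, insurance and all costs thereafter.
Already in the invoice (seller's account under FOB): inland to port, origin terminal — exclude.
CIF value = FOB price + freight + insurance = 332167.76 + 4627.99 + 414.30 = 337210.05
Ad valorem component: 337210.05 × 25% = 84302.51
Specific component: 5534 × 2.48 = 13724.32
Import duty = 84302.51 + 13724.32 = 98026.83
Buyer bears: freight 4627.99 + insurance 414.30 + delivery 1897.15 + duty 98026.83 = 104966.27
Landed cost = invoice 332167.76 + 104966.27 = 437134.03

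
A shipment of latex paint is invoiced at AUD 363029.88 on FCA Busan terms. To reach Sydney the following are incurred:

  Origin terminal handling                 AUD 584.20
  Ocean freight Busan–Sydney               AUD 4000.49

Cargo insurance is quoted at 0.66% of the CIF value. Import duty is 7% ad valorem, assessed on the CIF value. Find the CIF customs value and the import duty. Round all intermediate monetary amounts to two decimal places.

Let C be the CIF value. C = FCA price + pre-shipment costs + freight + 0.66% × C
C − 0.66% × C = 363029.88 + 584.20 + 4000.49
0.9934 × C = 367614.57
C = 367614.57 / 0.9934 = 370056.95
Insurance premium = 0.66% × 370056.95 = 2442.38
Import duty = 370056.95 × 7% = 25903.99

CIF value: AUD 370056.95; import duty: AUD 25903.99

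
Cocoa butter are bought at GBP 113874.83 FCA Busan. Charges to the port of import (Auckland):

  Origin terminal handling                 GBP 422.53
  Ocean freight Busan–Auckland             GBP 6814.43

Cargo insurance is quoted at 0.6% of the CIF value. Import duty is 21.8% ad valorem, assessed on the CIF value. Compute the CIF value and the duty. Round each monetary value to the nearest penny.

Let C be the CIF value. C = FCA price + pre-shipment costs + freight + 0.6% × C
C − 0.6% × C = 113874.83 + 422.53 + 6814.43
0.994 × C = 121111.79
C = 121111.79 / 0.994 = 121842.85
Insurance premium = 0.6% × 121842.85 = 731.06
Import duty = 121842.85 × 21.8% = 26561.74

CIF value: GBP 121842.85; import duty: GBP 26561.74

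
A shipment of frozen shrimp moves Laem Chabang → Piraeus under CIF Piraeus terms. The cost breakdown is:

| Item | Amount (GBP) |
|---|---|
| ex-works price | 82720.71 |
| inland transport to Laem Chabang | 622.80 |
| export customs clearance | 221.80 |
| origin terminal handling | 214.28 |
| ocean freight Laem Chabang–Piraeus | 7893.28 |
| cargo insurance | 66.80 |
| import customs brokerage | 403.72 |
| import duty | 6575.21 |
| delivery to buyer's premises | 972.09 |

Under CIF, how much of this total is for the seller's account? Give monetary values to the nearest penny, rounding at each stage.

CIF: the seller pays costs through ocean freight and marine insurance to the destination port.
Seller's account: goods 82720.71 + inland to port 622.80 + export clearance 221.80 + origin terminal 214.28 + freight 7893.28 + insurance 66.80 = 91739.67
Buyer's account: brokerage 403.72 + duty 6575.21 + delivery 972.09 = 7951.02

Seller's account: GBP 91739.67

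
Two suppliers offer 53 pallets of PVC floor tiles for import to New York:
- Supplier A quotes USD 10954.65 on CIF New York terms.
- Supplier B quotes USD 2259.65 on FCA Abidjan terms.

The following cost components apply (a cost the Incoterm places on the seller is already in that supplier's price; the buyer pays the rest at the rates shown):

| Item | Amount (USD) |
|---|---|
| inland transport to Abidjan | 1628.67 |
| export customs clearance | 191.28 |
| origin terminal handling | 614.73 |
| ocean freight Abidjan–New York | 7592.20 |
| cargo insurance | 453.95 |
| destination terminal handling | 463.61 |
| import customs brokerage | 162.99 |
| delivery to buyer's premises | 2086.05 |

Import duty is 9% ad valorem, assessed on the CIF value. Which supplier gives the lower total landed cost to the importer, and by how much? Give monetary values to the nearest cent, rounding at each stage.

Supplier A (CIF):
The CIF price already equals the CIF value: 10954.65
Import duty = 10954.65 × 9% = 985.92
Buyer bears (A): 463.61 + 162.99 + 2086.05 = 2712.65
Landed cost (A) = invoice 10954.65 + 2712.65 + duty 985.92 = 14653.22
Supplier B (FCA):
CIF value = FCA price + origin terminal + freight + insurance = 2259.65 + 614.73 + 7592.20 + 453.95 = 10920.53
Import duty = 10920.53 × 9% = 982.85
Buyer bears (B): 614.73 + 7592.20 + 453.95 + 463.61 + 162.99 + 2086.05 = 11373.53
Landed cost (B) = invoice 2259.65 + 11373.53 + duty 982.85 = 14616.03
Difference = |14653.22 − 14616.03| = 37.19

Supplier B is cheaper by USD 37.19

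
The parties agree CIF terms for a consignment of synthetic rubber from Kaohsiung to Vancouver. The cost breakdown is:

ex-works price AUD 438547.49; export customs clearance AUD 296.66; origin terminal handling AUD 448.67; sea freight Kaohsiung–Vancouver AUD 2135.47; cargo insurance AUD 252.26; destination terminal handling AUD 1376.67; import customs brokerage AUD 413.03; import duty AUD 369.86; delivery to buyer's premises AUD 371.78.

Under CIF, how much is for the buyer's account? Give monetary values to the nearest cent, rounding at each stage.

Buyer's account: AUD 2531.34

CIF: the seller pays costs through ocean freight and marine insurance to the destination port.
Seller's account: goods 438547.49 + export clearance 296.66 + origin terminal 448.67 + freight 2135.47 + insurance 252.26 = 441680.55
Buyer's account: destination terminal 1376.67 + brokerage 413.03 + duty 369.86 + delivery 371.78 = 2531.34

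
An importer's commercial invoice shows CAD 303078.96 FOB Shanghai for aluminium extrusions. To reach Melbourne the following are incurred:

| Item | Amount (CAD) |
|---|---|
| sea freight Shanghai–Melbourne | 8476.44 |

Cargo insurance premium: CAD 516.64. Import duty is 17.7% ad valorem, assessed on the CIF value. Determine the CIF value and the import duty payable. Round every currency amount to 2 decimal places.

CIF = FOB price + freight + insurance
CIF = 303078.96 + 8476.44 + 516.64 = 312072.04
Import duty = 312072.04 × 17.7% = 55236.75

CIF value: CAD 312072.04; import duty: CAD 55236.75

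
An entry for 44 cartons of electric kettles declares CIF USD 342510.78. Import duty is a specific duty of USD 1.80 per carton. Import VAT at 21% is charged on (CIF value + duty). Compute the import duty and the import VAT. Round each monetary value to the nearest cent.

Import duty = 44 × 1.80 = 79.20
VAT base = CIF + duty = 342510.78 + 79.20 = 342589.98
Import VAT = 342589.98 × 21% = 71943.90

Import duty: USD 79.20; import VAT: USD 71943.90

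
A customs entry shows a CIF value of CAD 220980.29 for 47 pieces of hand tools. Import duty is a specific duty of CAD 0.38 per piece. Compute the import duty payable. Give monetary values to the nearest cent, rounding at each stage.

Import duty = 47 × 0.38 = 17.86

Import duty: CAD 17.86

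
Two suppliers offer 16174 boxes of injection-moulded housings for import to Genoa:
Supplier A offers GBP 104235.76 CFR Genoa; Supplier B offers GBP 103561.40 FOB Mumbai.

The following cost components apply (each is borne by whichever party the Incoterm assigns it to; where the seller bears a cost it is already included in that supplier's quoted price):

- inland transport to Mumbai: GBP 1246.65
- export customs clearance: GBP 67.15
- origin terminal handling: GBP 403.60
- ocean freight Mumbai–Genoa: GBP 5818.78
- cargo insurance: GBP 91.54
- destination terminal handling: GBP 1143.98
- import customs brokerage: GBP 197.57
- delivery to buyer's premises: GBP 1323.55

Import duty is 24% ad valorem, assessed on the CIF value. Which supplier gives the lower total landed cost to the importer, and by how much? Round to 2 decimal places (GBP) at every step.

Supplier A (CFR):
CIF value = CFR price + insurance = 104235.76 + 91.54 = 104327.30
Import duty = 104327.30 × 24% = 25038.55
Buyer bears (A): 91.54 + 1143.98 + 197.57 + 1323.55 = 2756.64
Landed cost (A) = invoice 104235.76 + 2756.64 + duty 25038.55 = 132030.95
Supplier B (FOB):
CIF value = FOB price + freight + insurance = 103561.40 + 5818.78 + 91.54 = 109471.72
Import duty = 109471.72 × 24% = 26273.21
Buyer bears (B): 5818.78 + 91.54 + 1143.98 + 197.57 + 1323.55 = 8575.42
Landed cost (B) = invoice 103561.40 + 8575.42 + duty 26273.21 = 138410.03
Difference = |132030.95 − 138410.03| = 6379.08

Supplier A is cheaper by GBP 6379.08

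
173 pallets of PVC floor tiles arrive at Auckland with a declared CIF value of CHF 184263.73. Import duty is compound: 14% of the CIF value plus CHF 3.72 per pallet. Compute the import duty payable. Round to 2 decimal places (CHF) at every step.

Ad valorem component: 184263.73 × 14% = 25796.92
Specific component: 173 × 3.72 = 643.56
Import duty = 25796.92 + 643.56 = 26440.48

Import duty: CHF 26440.48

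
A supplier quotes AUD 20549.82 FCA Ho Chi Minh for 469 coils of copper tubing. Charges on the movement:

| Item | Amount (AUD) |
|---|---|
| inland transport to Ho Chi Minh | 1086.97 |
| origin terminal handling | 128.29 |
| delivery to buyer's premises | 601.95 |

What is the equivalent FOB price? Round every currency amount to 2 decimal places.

FOB price: AUD 20678.11

Not relevant to the conversion: inland to port — on the seller under both FCA and FOB; already in the FCA price and stays in the FOB price. delivery — on the buyer under both terms; not part of either seller's price.
From FCA to FOB, the seller additionally bears: origin terminal.
FOB price = 20549.82 + 128.29 = 20678.11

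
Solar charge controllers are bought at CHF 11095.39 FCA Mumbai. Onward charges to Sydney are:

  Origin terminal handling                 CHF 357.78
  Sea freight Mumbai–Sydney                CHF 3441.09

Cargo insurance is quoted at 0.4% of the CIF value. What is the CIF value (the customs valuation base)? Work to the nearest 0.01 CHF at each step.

CIF value: CHF 14954.08

Let C be the CIF value. C = FCA price + pre-shipment costs + freight + 0.4% × C
C − 0.4% × C = 11095.39 + 357.78 + 3441.09
0.996 × C = 14894.26
C = 14894.26 / 0.996 = 14954.08
Insurance premium = 0.4% × 14954.08 = 59.82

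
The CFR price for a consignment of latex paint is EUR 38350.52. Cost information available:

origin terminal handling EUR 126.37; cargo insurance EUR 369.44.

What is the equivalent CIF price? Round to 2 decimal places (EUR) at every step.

Not relevant to the conversion: origin terminal — on the seller under both CFR and CIF; already in the CFR price and stays in the CIF price.
From CFR to CIF, the seller additionally bears: insurance.
CIF price = 38350.52 + 369.44 = 38719.96

CIF price: EUR 38719.96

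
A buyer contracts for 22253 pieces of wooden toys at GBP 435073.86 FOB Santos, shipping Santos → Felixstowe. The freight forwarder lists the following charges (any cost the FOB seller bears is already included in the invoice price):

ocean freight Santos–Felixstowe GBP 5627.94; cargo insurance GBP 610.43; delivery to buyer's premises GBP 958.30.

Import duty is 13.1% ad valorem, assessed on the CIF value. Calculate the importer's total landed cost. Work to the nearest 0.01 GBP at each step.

Total landed cost: GBP 500082.43

FOB: the seller bears costs until goods are on board at the origin port; the buyer bears freight, insurance and all costs thereafter.
CIF value = FOB price + freight + insurance = 435073.86 + 5627.94 + 610.43 = 441312.23
Import duty = 441312.23 × 13.1% = 57811.90
Buyer bears: freight 5627.94 + insurance 610.43 + delivery 958.30 + duty 57811.90 = 65008.57
Landed cost = invoice 435073.86 + 65008.57 = 500082.43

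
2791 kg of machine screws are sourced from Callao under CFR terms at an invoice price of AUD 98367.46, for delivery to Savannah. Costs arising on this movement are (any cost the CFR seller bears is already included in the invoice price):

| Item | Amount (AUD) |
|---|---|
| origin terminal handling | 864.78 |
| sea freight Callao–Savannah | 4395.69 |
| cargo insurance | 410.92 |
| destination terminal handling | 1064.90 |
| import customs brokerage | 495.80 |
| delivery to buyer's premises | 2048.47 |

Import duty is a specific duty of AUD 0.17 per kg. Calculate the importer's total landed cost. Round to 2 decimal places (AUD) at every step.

CFR: the seller pays costs through ocean freight to the destination port, but not insurance.
Already in the invoice (seller's account under CFR): origin terminal, freight — exclude.
CIF value = CFR price + insurance = 98367.46 + 410.92 = 98778.38
Import duty = 2791 × 0.17 = 474.47
Buyer bears: insurance 410.92 + destination terminal 1064.90 + brokerage 495.80 + delivery 2048.47 + duty 474.47 = 4494.56
Landed cost = invoice 98367.46 + 4494.56 = 102862.02

Total landed cost: AUD 102862.02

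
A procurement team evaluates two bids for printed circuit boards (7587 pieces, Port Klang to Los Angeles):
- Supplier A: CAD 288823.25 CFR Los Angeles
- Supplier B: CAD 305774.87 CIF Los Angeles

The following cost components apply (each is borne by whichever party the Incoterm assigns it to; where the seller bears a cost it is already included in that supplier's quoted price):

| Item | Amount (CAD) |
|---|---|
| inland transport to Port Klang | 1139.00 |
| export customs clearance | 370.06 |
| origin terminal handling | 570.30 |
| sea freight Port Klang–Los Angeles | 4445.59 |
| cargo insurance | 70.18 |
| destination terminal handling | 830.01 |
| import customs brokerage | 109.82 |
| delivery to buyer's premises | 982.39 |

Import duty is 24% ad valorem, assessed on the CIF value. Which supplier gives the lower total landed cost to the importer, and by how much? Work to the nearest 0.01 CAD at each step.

Supplier A (CFR):
CIF value = CFR price + insurance = 288823.25 + 70.18 = 288893.43
Import duty = 288893.43 × 24% = 69334.42
Buyer bears (A): 70.18 + 830.01 + 109.82 + 982.39 = 1992.40
Landed cost (A) = invoice 288823.25 + 1992.40 + duty 69334.42 = 360150.07
Supplier B (CIF):
The CIF price already equals the CIF value: 305774.87
Import duty = 305774.87 × 24% = 73385.97
Buyer bears (B): 830.01 + 109.82 + 982.39 = 1922.22
Landed cost (B) = invoice 305774.87 + 1922.22 + duty 73385.97 = 381083.06
Difference = |360150.07 − 381083.06| = 20932.99

Supplier A is cheaper by CAD 20932.99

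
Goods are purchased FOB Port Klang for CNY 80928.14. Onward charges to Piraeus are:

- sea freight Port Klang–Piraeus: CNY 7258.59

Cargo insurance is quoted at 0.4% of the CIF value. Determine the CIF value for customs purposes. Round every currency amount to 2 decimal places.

Let C be the CIF value. C = FOB price + freight + 0.4% × C
C − 0.4% × C = 80928.14 + 7258.59
0.996 × C = 88186.73
C = 88186.73 / 0.996 = 88540.89
Insurance premium = 0.4% × 88540.89 = 354.16

CIF value: CNY 88540.89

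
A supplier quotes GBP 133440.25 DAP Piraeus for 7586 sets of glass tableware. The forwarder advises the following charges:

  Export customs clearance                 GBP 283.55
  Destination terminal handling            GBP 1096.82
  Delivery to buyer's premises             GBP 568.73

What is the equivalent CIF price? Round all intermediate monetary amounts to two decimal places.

CIF price: GBP 131774.70

Not relevant to the conversion: export clearance — on the seller under both DAP and CIF; already in the DAP price and stays in the CIF price.
From DAP to CIF, the seller no longer bears: destination terminal, delivery.
CIF price = 133440.25 − 1096.82 − 568.73 = 131774.70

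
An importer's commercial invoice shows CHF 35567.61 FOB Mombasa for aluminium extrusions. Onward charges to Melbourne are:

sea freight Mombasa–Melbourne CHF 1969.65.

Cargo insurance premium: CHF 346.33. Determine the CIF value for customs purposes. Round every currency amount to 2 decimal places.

CIF = FOB price + freight + insurance
CIF = 35567.61 + 1969.65 + 346.33 = 37883.59

CIF value: CHF 37883.59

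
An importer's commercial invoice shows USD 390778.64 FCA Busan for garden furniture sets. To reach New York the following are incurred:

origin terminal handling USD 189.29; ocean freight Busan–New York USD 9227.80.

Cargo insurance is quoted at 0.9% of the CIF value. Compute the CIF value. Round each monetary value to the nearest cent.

CIF value: USD 403830.20

Let C be the CIF value. C = FCA price + pre-shipment costs + freight + 0.9% × C
C − 0.9% × C = 390778.64 + 189.29 + 9227.80
0.991 × C = 400195.73
C = 400195.73 / 0.991 = 403830.20
Insurance premium = 0.9% × 403830.20 = 3634.47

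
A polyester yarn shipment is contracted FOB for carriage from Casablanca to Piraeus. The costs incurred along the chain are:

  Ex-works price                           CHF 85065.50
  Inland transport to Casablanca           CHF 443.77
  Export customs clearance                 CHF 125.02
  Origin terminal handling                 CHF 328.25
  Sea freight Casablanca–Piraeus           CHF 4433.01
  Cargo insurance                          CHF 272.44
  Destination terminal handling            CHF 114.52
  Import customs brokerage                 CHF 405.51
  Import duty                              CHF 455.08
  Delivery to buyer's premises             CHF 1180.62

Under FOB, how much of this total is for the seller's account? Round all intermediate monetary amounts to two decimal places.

FOB: the seller bears costs until goods are on board at the origin port; the buyer bears freight, insurance and all costs thereafter.
Seller's account: goods 85065.50 + inland to port 443.77 + export clearance 125.02 + origin terminal 328.25 = 85962.54
Buyer's account: freight 4433.01 + insurance 272.44 + destination terminal 114.52 + brokerage 405.51 + duty 455.08 + delivery 1180.62 = 6861.18

Seller's account: CHF 85962.54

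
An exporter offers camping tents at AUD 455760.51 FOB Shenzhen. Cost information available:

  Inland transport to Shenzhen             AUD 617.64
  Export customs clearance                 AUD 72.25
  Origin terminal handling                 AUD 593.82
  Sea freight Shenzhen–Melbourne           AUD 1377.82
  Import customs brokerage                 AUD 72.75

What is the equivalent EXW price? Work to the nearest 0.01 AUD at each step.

Not relevant to the conversion: freight, brokerage — on the buyer under both terms; not part of either seller's price.
From FOB to EXW, the seller no longer bears: inland to port, export clearance, origin terminal.
EXW price = 455760.51 − 617.64 − 72.25 − 593.82 = 454476.80

EXW price: AUD 454476.80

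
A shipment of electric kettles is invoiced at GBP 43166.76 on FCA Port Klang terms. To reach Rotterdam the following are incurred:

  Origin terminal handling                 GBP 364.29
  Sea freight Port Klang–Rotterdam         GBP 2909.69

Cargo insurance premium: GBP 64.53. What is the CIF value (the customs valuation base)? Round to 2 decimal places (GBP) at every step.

CIF = FCA price + pre-shipment costs + freight + insurance
CIF = 43166.76 + 364.29 + 2909.69 + 64.53 = 46505.27

CIF value: GBP 46505.27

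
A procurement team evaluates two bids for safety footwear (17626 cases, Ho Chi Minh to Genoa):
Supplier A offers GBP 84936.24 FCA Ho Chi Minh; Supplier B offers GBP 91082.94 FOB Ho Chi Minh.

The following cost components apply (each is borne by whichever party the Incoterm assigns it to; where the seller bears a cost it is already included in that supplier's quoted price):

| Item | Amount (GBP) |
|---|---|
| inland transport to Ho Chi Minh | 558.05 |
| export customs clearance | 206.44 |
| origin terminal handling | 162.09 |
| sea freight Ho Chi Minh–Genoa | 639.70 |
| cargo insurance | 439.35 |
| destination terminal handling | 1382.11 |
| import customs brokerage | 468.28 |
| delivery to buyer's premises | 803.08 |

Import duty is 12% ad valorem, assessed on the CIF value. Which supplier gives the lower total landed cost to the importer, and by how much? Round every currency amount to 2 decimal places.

Supplier A is cheaper by GBP 6702.76

Supplier A (FCA):
CIF value = FCA price + origin terminal + freight + insurance = 84936.24 + 162.09 + 639.70 + 439.35 = 86177.38
Import duty = 86177.38 × 12% = 10341.29
Buyer bears (A): 162.09 + 639.70 + 439.35 + 1382.11 + 468.28 + 803.08 = 3894.61
Landed cost (A) = invoice 84936.24 + 3894.61 + duty 10341.29 = 99172.14
Supplier B (FOB):
CIF value = FOB price + freight + insurance = 91082.94 + 639.70 + 439.35 = 92161.99
Import duty = 92161.99 × 12% = 11059.44
Buyer bears (B): 639.70 + 439.35 + 1382.11 + 468.28 + 803.08 = 3732.52
Landed cost (B) = invoice 91082.94 + 3732.52 + duty 11059.44 = 105874.90
Difference = |99172.14 − 105874.90| = 6702.76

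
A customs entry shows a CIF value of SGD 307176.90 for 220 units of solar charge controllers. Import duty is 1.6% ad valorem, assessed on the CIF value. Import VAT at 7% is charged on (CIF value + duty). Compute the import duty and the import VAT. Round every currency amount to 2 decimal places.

Import duty: SGD 4914.83; import VAT: SGD 21846.42

Import duty = 307176.90 × 1.6% = 4914.83
VAT base = CIF + duty = 307176.90 + 4914.83 = 312091.73
Import VAT = 312091.73 × 7% = 21846.42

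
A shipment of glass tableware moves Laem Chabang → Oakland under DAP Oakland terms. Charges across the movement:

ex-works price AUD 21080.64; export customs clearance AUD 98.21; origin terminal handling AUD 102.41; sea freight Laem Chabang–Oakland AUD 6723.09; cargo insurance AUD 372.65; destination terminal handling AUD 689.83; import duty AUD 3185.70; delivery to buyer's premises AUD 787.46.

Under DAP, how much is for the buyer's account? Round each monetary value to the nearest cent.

DAP: the seller bears all costs to the named destination except import duty and clearance.
Seller's account: goods 21080.64 + export clearance 98.21 + origin terminal 102.41 + freight 6723.09 + insurance 372.65 + destination terminal 689.83 + delivery 787.46 = 29854.29
Buyer's account: duty 3185.70 = 3185.70

Buyer's account: AUD 3185.70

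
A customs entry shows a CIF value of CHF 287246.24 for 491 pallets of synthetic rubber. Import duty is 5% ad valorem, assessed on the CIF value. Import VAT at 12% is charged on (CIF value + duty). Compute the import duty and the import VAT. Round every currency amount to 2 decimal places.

Import duty = 287246.24 × 5% = 14362.31
VAT base = CIF + duty = 287246.24 + 14362.31 = 301608.55
Import VAT = 301608.55 × 12% = 36193.03

Import duty: CHF 14362.31; import VAT: CHF 36193.03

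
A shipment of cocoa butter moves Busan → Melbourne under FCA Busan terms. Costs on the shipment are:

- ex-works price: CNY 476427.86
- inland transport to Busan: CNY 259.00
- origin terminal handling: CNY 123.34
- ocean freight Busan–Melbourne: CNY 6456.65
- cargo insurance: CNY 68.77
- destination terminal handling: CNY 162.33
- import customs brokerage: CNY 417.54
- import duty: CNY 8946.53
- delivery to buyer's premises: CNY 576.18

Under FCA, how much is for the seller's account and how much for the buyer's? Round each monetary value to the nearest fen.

FCA: the seller delivers export-cleared goods to the carrier; the buyer bears costs from that point.
Seller's account: goods 476427.86 + inland to port 259.00 = 476686.86
Buyer's account: origin terminal 123.34 + freight 6456.65 + insurance 68.77 + destination terminal 162.33 + brokerage 417.54 + duty 8946.53 + delivery 576.18 = 16751.34

Seller: CNY 476686.86; buyer: CNY 16751.34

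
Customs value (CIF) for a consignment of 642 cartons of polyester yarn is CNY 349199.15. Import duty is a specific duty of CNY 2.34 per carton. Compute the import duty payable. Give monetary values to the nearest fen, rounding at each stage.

Import duty = 642 × 2.34 = 1502.28

Import duty: CNY 1502.28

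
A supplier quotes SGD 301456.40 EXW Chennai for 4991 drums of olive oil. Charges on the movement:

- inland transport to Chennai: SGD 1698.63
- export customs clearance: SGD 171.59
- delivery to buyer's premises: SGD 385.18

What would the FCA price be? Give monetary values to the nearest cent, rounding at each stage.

FCA price: SGD 303326.62

Not relevant to the conversion: delivery — on the buyer under both terms; not part of either seller's price.
From EXW to FCA, the seller additionally bears: inland to port, export clearance.
FCA price = 301456.40 + 1698.63 + 171.59 = 303326.62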